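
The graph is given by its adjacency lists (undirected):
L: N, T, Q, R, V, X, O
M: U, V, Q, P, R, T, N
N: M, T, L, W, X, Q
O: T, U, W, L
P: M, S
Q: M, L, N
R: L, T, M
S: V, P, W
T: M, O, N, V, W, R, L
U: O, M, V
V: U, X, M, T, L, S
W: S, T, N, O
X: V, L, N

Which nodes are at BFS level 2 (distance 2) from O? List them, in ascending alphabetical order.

Level 0: O
Level 1: L, T, U, W
Level 2: M, N, Q, R, S, V, X
Level 3: P

M, N, Q, R, S, V, X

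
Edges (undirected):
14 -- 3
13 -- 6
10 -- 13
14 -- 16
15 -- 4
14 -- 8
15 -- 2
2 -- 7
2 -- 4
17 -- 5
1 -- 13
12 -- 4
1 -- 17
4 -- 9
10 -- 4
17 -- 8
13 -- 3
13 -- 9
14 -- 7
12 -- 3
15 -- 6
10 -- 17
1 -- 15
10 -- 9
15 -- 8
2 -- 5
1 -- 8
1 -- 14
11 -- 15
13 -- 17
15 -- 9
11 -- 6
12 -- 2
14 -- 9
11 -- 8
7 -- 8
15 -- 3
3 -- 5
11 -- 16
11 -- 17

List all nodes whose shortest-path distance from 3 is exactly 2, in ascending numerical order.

1, 2, 4, 6, 7, 8, 9, 10, 11, 16, 17

Level 0: 3
Level 1: 5, 12, 13, 14, 15
Level 2: 1, 2, 4, 6, 7, 8, 9, 10, 11, 16, 17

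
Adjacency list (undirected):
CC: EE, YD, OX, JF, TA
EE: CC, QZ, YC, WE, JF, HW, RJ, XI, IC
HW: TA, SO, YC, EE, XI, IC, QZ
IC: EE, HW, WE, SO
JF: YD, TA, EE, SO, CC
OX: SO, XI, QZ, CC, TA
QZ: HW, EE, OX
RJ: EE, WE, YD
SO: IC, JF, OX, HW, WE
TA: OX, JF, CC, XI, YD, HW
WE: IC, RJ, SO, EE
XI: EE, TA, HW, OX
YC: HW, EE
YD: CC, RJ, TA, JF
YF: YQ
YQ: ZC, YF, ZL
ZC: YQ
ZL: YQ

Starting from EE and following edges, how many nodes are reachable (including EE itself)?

BFS from EE visits: EE, CC, QZ, YC, WE, JF, HW, RJ, XI, IC, YD, OX, TA, SO
Reachable nodes: 14 of 18 total.

14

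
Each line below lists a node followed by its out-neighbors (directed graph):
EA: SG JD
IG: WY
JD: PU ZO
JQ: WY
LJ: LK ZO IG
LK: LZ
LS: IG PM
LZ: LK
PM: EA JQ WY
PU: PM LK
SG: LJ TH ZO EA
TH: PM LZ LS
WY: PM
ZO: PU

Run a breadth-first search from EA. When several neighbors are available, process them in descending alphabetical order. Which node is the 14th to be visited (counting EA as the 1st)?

JQ

Visit EA; enqueue SG, JD → queue [SG, JD]
Visit SG; enqueue ZO, TH, LJ → queue [JD, ZO, TH, LJ]
Visit JD; enqueue PU → queue [ZO, TH, LJ, PU]
Visit ZO → queue [TH, LJ, PU]
Visit TH; enqueue PM, LZ, LS → queue [LJ, PU, PM, LZ, LS]
Visit LJ; enqueue LK, IG → queue [PU, PM, LZ, LS, LK, IG]
Visit PU → queue [PM, LZ, LS, LK, IG]
Visit PM; enqueue WY, JQ → queue [LZ, LS, LK, IG, WY, JQ]
Visit LZ → queue [LS, LK, IG, WY, JQ]
Visit LS → queue [LK, IG, WY, JQ]
Visit LK → queue [IG, WY, JQ]
Visit IG → queue [WY, JQ]
Visit WY → queue [JQ]
Visit JQ → queue []

Visit order: EA, SG, JD, ZO, TH, LJ, PU, PM, LZ, LS, LK, IG, WY, JQ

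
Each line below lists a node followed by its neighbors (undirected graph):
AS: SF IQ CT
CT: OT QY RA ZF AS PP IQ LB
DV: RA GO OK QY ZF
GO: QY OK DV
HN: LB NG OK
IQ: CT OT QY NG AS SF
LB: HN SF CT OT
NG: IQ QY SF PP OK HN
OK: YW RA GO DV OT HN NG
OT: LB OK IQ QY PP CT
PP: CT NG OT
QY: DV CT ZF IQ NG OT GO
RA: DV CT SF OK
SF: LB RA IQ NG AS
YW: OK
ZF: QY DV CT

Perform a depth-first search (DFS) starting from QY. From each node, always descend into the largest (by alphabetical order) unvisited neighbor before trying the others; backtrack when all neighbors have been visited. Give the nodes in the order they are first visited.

QY -> ZF -> DV -> RA -> SF -> NG -> PP -> OT -> OK -> YW -> HN -> LB -> CT -> IQ -> AS -> GO

Visit QY
QY → ZF
ZF → DV
DV → RA
RA → SF
SF → NG
NG → PP
PP → OT
OT → OK
OK → YW
OK → HN
HN → LB
LB → CT
CT → IQ
IQ → AS
OK → GO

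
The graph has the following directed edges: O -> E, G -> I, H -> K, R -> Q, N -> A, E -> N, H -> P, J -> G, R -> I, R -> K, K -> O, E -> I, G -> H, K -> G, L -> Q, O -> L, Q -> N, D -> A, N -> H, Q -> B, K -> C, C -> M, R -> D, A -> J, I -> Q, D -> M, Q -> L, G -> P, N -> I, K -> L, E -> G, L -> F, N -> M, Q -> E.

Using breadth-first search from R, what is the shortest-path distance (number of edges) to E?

2

Level 0: R
Level 1: D, I, K, Q
Level 2: A, B, C, E, G, L, M, N, O
Level 3: F, H, J, P
E first appears at level 2.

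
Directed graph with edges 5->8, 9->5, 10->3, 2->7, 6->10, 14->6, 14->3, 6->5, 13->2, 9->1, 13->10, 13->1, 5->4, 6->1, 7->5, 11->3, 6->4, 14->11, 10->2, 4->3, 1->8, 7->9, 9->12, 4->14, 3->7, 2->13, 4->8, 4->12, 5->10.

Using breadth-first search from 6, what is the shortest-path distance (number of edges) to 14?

2

Level 0: 6
Level 1: 1, 4, 5, 10
Level 2: 2, 3, 8, 12, 14
Level 3: 7, 11, 13
Level 4: 9
14 first appears at level 2.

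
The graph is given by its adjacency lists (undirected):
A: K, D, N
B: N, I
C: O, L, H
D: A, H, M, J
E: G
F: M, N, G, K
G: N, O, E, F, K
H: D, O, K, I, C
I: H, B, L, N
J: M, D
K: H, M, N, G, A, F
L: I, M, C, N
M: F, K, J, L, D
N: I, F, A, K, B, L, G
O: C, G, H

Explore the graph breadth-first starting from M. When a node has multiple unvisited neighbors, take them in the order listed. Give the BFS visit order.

M, F, K, J, L, D, N, G, H, A, I, C, B, O, E

Visit M; enqueue F, K, J, L, D → queue [F, K, J, L, D]
Visit F; enqueue N, G → queue [K, J, L, D, N, G]
Visit K; enqueue H, A → queue [J, L, D, N, G, H, A]
Visit J → queue [L, D, N, G, H, A]
Visit L; enqueue I, C → queue [D, N, G, H, A, I, C]
Visit D → queue [N, G, H, A, I, C]
Visit N; enqueue B → queue [G, H, A, I, C, B]
Visit G; enqueue O, E → queue [H, A, I, C, B, O, E]
Visit H → queue [A, I, C, B, O, E]
Visit A → queue [I, C, B, O, E]
Visit I → queue [C, B, O, E]
Visit C → queue [B, O, E]
Visit B → queue [O, E]
Visit O → queue [E]
Visit E → queue []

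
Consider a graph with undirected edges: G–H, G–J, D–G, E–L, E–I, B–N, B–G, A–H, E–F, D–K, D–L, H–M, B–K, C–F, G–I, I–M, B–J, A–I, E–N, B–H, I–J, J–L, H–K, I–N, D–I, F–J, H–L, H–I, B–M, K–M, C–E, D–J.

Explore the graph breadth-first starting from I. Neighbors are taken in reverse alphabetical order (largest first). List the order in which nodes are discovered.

Visit I; enqueue N, M, J, H, G, E, D, A → queue [N, M, J, H, G, E, D, A]
Visit N; enqueue B → queue [M, J, H, G, E, D, A, B]
Visit M; enqueue K → queue [J, H, G, E, D, A, B, K]
Visit J; enqueue L, F → queue [H, G, E, D, A, B, K, L, F]
Visit H → queue [G, E, D, A, B, K, L, F]
Visit G → queue [E, D, A, B, K, L, F]
Visit E; enqueue C → queue [D, A, B, K, L, F, C]
Visit D → queue [A, B, K, L, F, C]
Visit A → queue [B, K, L, F, C]
Visit B → queue [K, L, F, C]
Visit K → queue [L, F, C]
Visit L → queue [F, C]
Visit F → queue [C]
Visit C → queue []

I, N, M, J, H, G, E, D, A, B, K, L, F, C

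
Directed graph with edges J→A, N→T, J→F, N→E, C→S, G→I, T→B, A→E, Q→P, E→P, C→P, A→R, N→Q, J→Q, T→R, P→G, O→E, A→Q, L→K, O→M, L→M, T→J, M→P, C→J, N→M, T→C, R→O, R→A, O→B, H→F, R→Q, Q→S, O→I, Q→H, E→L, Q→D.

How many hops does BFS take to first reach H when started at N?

Level 0: N
Level 1: E, M, Q, T
Level 2: B, C, D, H, J, L, P, R, S
Level 3: A, F, G, K, O
Level 4: I
H first appears at level 2.

2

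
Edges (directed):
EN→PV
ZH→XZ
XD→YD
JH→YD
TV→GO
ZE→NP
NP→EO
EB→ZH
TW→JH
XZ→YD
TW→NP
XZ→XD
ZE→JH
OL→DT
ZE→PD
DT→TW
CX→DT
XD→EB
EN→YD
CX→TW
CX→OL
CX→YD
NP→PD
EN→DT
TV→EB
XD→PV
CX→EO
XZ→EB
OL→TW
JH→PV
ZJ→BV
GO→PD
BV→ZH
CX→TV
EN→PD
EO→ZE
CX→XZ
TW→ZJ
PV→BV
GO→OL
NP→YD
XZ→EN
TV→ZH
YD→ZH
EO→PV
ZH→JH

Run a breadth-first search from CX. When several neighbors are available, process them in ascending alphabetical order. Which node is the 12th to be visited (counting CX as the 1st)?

Visit CX; enqueue DT, EO, OL, TV, TW, XZ, YD → queue [DT, EO, OL, TV, TW, XZ, YD]
Visit DT → queue [EO, OL, TV, TW, XZ, YD]
Visit EO; enqueue PV, ZE → queue [OL, TV, TW, XZ, YD, PV, ZE]
Visit OL → queue [TV, TW, XZ, YD, PV, ZE]
Visit TV; enqueue EB, GO, ZH → queue [TW, XZ, YD, PV, ZE, EB, GO, ZH]
Visit TW; enqueue JH, NP, ZJ → queue [XZ, YD, PV, ZE, EB, GO, ZH, JH, NP, ZJ]
Visit XZ; enqueue EN, XD → queue [YD, PV, ZE, EB, GO, ZH, JH, NP, ZJ, EN, XD]
Visit YD → queue [PV, ZE, EB, GO, ZH, JH, NP, ZJ, EN, XD]
Visit PV; enqueue BV → queue [ZE, EB, GO, ZH, JH, NP, ZJ, EN, XD, BV]
Visit ZE; enqueue PD → queue [EB, GO, ZH, JH, NP, ZJ, EN, XD, BV, PD]
Visit EB → queue [GO, ZH, JH, NP, ZJ, EN, XD, BV, PD]
Visit GO → queue [ZH, JH, NP, ZJ, EN, XD, BV, PD]
Visit ZH → queue [JH, NP, ZJ, EN, XD, BV, PD]
Visit JH → queue [NP, ZJ, EN, XD, BV, PD]
Visit NP → queue [ZJ, EN, XD, BV, PD]
Visit ZJ → queue [EN, XD, BV, PD]
Visit EN → queue [XD, BV, PD]
Visit XD → queue [BV, PD]
Visit BV → queue [PD]
Visit PD → queue []

Visit order: CX, DT, EO, OL, TV, TW, XZ, YD, PV, ZE, EB, GO, ZH, JH, NP, ZJ, EN, XD, BV, PD

GO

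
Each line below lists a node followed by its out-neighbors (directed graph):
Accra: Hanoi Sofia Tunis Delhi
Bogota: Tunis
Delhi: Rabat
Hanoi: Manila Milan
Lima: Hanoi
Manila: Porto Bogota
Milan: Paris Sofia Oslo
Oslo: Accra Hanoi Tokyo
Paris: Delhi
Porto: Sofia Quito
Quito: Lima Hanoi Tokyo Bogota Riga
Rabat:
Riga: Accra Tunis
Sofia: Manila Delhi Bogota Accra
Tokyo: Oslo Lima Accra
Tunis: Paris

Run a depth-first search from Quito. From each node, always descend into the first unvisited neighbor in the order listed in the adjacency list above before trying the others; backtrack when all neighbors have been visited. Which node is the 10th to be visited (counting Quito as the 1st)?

Tunis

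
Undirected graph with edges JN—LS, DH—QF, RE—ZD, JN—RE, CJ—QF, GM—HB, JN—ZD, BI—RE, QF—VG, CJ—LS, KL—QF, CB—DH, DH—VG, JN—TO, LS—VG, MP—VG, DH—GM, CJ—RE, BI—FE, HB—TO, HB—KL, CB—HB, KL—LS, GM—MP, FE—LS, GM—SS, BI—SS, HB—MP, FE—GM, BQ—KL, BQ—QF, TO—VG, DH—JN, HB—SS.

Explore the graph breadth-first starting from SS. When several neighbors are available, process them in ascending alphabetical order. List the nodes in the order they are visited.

SS → BI → GM → HB → FE → RE → DH → MP → CB → KL → TO → LS → CJ → JN → ZD → QF → VG → BQ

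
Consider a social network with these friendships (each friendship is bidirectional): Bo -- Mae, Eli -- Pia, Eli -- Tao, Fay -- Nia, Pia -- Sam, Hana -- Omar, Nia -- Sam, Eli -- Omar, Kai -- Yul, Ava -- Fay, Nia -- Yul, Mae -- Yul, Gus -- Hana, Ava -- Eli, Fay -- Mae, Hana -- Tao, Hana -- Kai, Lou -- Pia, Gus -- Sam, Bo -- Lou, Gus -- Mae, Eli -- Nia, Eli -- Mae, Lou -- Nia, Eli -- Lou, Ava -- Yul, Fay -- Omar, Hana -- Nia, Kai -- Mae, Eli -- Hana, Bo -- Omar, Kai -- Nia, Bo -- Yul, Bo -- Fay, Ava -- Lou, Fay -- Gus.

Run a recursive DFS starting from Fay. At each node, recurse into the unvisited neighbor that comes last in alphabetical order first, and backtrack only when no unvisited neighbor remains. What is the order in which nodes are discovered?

Visit Fay
Fay → Omar
Omar → Hana
Hana → Tao
Tao → Eli
Eli → Pia
Pia → Sam
Sam → Nia
Nia → Yul
Yul → Mae
Mae → Kai
Mae → Gus
Mae → Bo
Bo → Lou
Lou → Ava

Fay Omar Hana Tao Eli Pia Sam Nia Yul Mae Kai Gus Bo Lou Ava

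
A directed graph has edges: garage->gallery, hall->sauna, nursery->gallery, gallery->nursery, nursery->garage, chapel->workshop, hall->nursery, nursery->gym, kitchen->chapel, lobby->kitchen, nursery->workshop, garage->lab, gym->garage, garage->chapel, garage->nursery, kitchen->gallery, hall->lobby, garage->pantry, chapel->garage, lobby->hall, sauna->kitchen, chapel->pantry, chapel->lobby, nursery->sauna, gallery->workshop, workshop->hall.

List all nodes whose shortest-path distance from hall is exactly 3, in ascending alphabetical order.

Level 0: hall
Level 1: lobby, nursery, sauna
Level 2: gallery, garage, gym, kitchen, workshop
Level 3: chapel, lab, pantry

chapel, lab, pantry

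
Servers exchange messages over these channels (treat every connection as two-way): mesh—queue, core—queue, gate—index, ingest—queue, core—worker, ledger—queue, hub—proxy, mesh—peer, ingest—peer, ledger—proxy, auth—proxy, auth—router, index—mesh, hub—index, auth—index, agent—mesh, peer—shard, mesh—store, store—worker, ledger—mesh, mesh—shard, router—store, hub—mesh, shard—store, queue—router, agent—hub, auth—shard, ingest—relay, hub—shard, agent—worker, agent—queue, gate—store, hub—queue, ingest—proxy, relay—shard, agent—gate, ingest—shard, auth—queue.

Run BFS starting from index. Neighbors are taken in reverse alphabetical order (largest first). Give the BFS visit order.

index mesh hub gate auth store shard queue peer ledger agent proxy router worker relay ingest core

Visit index; enqueue mesh, hub, gate, auth → queue [mesh, hub, gate, auth]
Visit mesh; enqueue store, shard, queue, peer, ledger, agent → queue [hub, gate, auth, store, shard, queue, peer, ledger, agent]
Visit hub; enqueue proxy → queue [gate, auth, store, shard, queue, peer, ledger, agent, proxy]
Visit gate → queue [auth, store, shard, queue, peer, ledger, agent, proxy]
Visit auth; enqueue router → queue [store, shard, queue, peer, ledger, agent, proxy, router]
Visit store; enqueue worker → queue [shard, queue, peer, ledger, agent, proxy, router, worker]
Visit shard; enqueue relay, ingest → queue [queue, peer, ledger, agent, proxy, router, worker, relay, ingest]
Visit queue; enqueue core → queue [peer, ledger, agent, proxy, router, worker, relay, ingest, core]
Visit peer → queue [ledger, agent, proxy, router, worker, relay, ingest, core]
Visit ledger → queue [agent, proxy, router, worker, relay, ingest, core]
Visit agent → queue [proxy, router, worker, relay, ingest, core]
Visit proxy → queue [router, worker, relay, ingest, core]
Visit router → queue [worker, relay, ingest, core]
Visit worker → queue [relay, ingest, core]
Visit relay → queue [ingest, core]
Visit ingest → queue [core]
Visit core → queue []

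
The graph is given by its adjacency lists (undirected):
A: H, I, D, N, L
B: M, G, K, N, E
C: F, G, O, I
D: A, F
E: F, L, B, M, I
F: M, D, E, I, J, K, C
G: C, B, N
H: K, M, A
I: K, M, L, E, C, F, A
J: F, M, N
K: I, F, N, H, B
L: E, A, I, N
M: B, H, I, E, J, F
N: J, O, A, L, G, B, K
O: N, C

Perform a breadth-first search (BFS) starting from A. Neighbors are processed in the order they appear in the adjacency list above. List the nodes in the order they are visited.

A, H, I, D, N, L, K, M, E, C, F, J, O, G, B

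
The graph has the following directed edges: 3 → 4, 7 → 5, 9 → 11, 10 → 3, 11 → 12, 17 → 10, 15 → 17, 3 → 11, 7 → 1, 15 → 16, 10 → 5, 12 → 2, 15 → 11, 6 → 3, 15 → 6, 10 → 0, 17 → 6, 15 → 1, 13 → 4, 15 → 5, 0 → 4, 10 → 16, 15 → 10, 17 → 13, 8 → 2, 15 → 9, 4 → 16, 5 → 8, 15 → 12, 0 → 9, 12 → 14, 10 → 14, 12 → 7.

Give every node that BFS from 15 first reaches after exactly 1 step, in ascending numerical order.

Level 0: 15
Level 1: 1, 5, 6, 9, 10, 11, 12, 16, 17
Level 2: 0, 2, 3, 7, 8, 13, 14
Level 3: 4

1, 5, 6, 9, 10, 11, 12, 16, 17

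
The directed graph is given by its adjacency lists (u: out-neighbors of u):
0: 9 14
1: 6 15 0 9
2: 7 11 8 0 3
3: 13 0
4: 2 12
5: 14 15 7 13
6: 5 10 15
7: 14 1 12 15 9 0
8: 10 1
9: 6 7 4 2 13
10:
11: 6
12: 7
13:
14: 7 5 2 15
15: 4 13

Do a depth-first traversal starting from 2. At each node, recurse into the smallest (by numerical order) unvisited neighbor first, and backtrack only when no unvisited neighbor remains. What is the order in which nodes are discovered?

Visit 2
2 → 0
0 → 9
9 → 4
4 → 12
12 → 7
7 → 1
1 → 6
6 → 5
5 → 13
5 → 14
14 → 15
6 → 10
2 → 3
2 → 8
2 → 11

2, 0, 9, 4, 12, 7, 1, 6, 5, 13, 14, 15, 10, 3, 8, 11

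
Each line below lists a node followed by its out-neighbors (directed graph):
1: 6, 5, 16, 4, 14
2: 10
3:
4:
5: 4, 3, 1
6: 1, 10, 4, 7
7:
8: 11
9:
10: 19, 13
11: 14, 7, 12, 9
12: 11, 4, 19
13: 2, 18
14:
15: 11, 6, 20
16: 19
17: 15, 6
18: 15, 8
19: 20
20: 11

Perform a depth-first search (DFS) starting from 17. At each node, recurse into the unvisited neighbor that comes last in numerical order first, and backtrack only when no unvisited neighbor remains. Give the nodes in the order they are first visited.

17 → 15 → 20 → 11 → 14 → 12 → 19 → 4 → 9 → 7 → 6 → 10 → 13 → 18 → 8 → 2 → 1 → 16 → 5 → 3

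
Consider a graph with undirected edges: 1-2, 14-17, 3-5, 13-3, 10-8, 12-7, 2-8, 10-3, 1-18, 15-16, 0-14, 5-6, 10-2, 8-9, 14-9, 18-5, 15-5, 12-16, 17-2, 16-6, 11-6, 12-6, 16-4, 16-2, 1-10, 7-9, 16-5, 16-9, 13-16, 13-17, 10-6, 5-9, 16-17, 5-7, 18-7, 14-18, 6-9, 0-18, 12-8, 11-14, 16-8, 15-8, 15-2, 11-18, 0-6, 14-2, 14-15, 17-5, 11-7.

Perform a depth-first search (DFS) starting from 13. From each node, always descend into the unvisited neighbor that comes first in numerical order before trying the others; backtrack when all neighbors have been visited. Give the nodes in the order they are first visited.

Visit 13
13 → 3
3 → 5
5 → 6
6 → 0
0 → 14
14 → 2
2 → 1
1 → 10
10 → 8
8 → 9
9 → 7
7 → 11
11 → 18
7 → 12
12 → 16
16 → 4
16 → 15
16 → 17

13 → 3 → 5 → 6 → 0 → 14 → 2 → 1 → 10 → 8 → 9 → 7 → 11 → 18 → 12 → 16 → 4 → 15 → 17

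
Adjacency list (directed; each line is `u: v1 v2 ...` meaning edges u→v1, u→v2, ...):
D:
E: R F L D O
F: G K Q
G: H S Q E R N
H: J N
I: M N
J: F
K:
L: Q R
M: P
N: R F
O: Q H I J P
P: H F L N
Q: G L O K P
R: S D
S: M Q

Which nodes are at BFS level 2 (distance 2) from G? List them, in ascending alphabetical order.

D, F, J, K, L, M, O, P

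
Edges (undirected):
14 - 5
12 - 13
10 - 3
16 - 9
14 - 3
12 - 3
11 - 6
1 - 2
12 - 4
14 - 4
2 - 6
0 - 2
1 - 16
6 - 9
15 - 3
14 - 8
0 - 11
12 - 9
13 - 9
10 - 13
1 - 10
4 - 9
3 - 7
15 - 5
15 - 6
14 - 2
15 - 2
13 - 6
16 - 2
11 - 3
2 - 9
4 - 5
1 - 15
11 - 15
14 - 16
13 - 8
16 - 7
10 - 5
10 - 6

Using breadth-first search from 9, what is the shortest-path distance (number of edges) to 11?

2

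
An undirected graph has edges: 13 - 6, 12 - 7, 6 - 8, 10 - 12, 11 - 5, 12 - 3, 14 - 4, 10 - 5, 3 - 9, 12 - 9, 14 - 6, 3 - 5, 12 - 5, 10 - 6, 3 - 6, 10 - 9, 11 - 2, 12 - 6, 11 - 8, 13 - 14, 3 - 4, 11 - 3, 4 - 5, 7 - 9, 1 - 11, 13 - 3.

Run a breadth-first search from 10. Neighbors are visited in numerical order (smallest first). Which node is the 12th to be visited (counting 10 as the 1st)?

7

Visit 10; enqueue 5, 6, 9, 12 → queue [5, 6, 9, 12]
Visit 5; enqueue 3, 4, 11 → queue [6, 9, 12, 3, 4, 11]
Visit 6; enqueue 8, 13, 14 → queue [9, 12, 3, 4, 11, 8, 13, 14]
Visit 9; enqueue 7 → queue [12, 3, 4, 11, 8, 13, 14, 7]
Visit 12 → queue [3, 4, 11, 8, 13, 14, 7]
Visit 3 → queue [4, 11, 8, 13, 14, 7]
Visit 4 → queue [11, 8, 13, 14, 7]
Visit 11; enqueue 1, 2 → queue [8, 13, 14, 7, 1, 2]
Visit 8 → queue [13, 14, 7, 1, 2]
Visit 13 → queue [14, 7, 1, 2]
Visit 14 → queue [7, 1, 2]
Visit 7 → queue [1, 2]
Visit 1 → queue [2]
Visit 2 → queue []

Visit order: 10, 5, 6, 9, 12, 3, 4, 11, 8, 13, 14, 7, 1, 2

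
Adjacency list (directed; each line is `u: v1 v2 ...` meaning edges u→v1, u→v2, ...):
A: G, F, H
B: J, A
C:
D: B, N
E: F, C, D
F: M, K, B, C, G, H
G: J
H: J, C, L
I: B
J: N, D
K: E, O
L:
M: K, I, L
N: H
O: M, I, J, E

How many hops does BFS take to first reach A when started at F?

2

Level 0: F
Level 1: B, C, G, H, K, M
Level 2: A, E, I, J, L, O
Level 3: D, N
A first appears at level 2.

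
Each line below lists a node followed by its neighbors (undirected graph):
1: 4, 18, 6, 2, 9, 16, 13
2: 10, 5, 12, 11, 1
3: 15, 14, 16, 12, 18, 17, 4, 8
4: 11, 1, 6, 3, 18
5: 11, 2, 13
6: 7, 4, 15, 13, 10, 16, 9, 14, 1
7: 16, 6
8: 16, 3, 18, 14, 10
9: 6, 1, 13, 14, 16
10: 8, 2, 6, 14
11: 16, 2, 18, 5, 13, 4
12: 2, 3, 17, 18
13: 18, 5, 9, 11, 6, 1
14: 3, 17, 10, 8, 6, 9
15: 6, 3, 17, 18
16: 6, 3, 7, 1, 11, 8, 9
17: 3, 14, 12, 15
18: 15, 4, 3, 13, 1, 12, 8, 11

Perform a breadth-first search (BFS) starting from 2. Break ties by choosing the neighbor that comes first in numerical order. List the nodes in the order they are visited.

2, 1, 5, 10, 11, 12, 4, 6, 9, 13, 16, 18, 8, 14, 3, 17, 7, 15

Visit 2; enqueue 1, 5, 10, 11, 12 → queue [1, 5, 10, 11, 12]
Visit 1; enqueue 4, 6, 9, 13, 16, 18 → queue [5, 10, 11, 12, 4, 6, 9, 13, 16, 18]
Visit 5 → queue [10, 11, 12, 4, 6, 9, 13, 16, 18]
Visit 10; enqueue 8, 14 → queue [11, 12, 4, 6, 9, 13, 16, 18, 8, 14]
Visit 11 → queue [12, 4, 6, 9, 13, 16, 18, 8, 14]
Visit 12; enqueue 3, 17 → queue [4, 6, 9, 13, 16, 18, 8, 14, 3, 17]
Visit 4 → queue [6, 9, 13, 16, 18, 8, 14, 3, 17]
Visit 6; enqueue 7, 15 → queue [9, 13, 16, 18, 8, 14, 3, 17, 7, 15]
Visit 9 → queue [13, 16, 18, 8, 14, 3, 17, 7, 15]
Visit 13 → queue [16, 18, 8, 14, 3, 17, 7, 15]
Visit 16 → queue [18, 8, 14, 3, 17, 7, 15]
Visit 18 → queue [8, 14, 3, 17, 7, 15]
Visit 8 → queue [14, 3, 17, 7, 15]
Visit 14 → queue [3, 17, 7, 15]
Visit 3 → queue [17, 7, 15]
Visit 17 → queue [7, 15]
Visit 7 → queue [15]
Visit 15 → queue []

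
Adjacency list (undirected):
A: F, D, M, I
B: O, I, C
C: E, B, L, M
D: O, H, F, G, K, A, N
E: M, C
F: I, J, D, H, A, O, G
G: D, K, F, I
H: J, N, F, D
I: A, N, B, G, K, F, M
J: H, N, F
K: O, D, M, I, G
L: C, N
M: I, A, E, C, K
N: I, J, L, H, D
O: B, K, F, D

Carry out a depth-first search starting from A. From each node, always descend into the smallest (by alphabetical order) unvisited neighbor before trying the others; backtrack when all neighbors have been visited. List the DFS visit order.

Visit A
A → D
D → F
F → G
G → I
I → B
B → C
C → E
E → M
M → K
K → O
C → L
L → N
N → H
H → J

A → D → F → G → I → B → C → E → M → K → O → L → N → H → J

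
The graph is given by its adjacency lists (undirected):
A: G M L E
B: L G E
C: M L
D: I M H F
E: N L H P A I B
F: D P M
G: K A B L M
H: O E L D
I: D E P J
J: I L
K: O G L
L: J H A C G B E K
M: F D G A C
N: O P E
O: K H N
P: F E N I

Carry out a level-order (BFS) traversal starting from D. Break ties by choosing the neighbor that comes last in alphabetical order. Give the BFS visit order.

Visit D; enqueue M, I, H, F → queue [M, I, H, F]
Visit M; enqueue G, C, A → queue [I, H, F, G, C, A]
Visit I; enqueue P, J, E → queue [H, F, G, C, A, P, J, E]
Visit H; enqueue O, L → queue [F, G, C, A, P, J, E, O, L]
Visit F → queue [G, C, A, P, J, E, O, L]
Visit G; enqueue K, B → queue [C, A, P, J, E, O, L, K, B]
Visit C → queue [A, P, J, E, O, L, K, B]
Visit A → queue [P, J, E, O, L, K, B]
Visit P; enqueue N → queue [J, E, O, L, K, B, N]
Visit J → queue [E, O, L, K, B, N]
Visit E → queue [O, L, K, B, N]
Visit O → queue [L, K, B, N]
Visit L → queue [K, B, N]
Visit K → queue [B, N]
Visit B → queue [N]
Visit N → queue []

D -> M -> I -> H -> F -> G -> C -> A -> P -> J -> E -> O -> L -> K -> B -> N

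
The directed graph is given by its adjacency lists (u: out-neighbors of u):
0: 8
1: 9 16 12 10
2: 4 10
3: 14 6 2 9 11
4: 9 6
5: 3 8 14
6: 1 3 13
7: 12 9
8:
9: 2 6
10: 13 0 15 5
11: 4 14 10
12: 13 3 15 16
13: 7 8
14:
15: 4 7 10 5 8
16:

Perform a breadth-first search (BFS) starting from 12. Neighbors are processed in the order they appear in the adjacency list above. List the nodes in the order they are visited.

Visit 12; enqueue 13, 3, 15, 16 → queue [13, 3, 15, 16]
Visit 13; enqueue 7, 8 → queue [3, 15, 16, 7, 8]
Visit 3; enqueue 14, 6, 2, 9, 11 → queue [15, 16, 7, 8, 14, 6, 2, 9, 11]
Visit 15; enqueue 4, 10, 5 → queue [16, 7, 8, 14, 6, 2, 9, 11, 4, 10, 5]
Visit 16 → queue [7, 8, 14, 6, 2, 9, 11, 4, 10, 5]
Visit 7 → queue [8, 14, 6, 2, 9, 11, 4, 10, 5]
Visit 8 → queue [14, 6, 2, 9, 11, 4, 10, 5]
Visit 14 → queue [6, 2, 9, 11, 4, 10, 5]
Visit 6; enqueue 1 → queue [2, 9, 11, 4, 10, 5, 1]
Visit 2 → queue [9, 11, 4, 10, 5, 1]
Visit 9 → queue [11, 4, 10, 5, 1]
Visit 11 → queue [4, 10, 5, 1]
Visit 4 → queue [10, 5, 1]
Visit 10; enqueue 0 → queue [5, 1, 0]
Visit 5 → queue [1, 0]
Visit 1 → queue [0]
Visit 0 → queue []

12 13 3 15 16 7 8 14 6 2 9 11 4 10 5 1 0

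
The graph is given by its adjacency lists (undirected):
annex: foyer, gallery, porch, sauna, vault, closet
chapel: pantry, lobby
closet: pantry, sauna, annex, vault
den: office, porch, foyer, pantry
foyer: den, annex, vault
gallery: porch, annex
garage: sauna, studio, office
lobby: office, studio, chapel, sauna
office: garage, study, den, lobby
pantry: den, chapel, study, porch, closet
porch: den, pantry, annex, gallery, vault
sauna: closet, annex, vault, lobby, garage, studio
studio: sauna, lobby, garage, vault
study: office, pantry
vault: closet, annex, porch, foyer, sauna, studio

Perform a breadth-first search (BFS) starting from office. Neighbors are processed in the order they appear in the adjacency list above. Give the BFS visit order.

office garage study den lobby sauna studio pantry porch foyer chapel closet annex vault gallery

Visit office; enqueue garage, study, den, lobby → queue [garage, study, den, lobby]
Visit garage; enqueue sauna, studio → queue [study, den, lobby, sauna, studio]
Visit study; enqueue pantry → queue [den, lobby, sauna, studio, pantry]
Visit den; enqueue porch, foyer → queue [lobby, sauna, studio, pantry, porch, foyer]
Visit lobby; enqueue chapel → queue [sauna, studio, pantry, porch, foyer, chapel]
Visit sauna; enqueue closet, annex, vault → queue [studio, pantry, porch, foyer, chapel, closet, annex, vault]
Visit studio → queue [pantry, porch, foyer, chapel, closet, annex, vault]
Visit pantry → queue [porch, foyer, chapel, closet, annex, vault]
Visit porch; enqueue gallery → queue [foyer, chapel, closet, annex, vault, gallery]
Visit foyer → queue [chapel, closet, annex, vault, gallery]
Visit chapel → queue [closet, annex, vault, gallery]
Visit closet → queue [annex, vault, gallery]
Visit annex → queue [vault, gallery]
Visit vault → queue [gallery]
Visit gallery → queue []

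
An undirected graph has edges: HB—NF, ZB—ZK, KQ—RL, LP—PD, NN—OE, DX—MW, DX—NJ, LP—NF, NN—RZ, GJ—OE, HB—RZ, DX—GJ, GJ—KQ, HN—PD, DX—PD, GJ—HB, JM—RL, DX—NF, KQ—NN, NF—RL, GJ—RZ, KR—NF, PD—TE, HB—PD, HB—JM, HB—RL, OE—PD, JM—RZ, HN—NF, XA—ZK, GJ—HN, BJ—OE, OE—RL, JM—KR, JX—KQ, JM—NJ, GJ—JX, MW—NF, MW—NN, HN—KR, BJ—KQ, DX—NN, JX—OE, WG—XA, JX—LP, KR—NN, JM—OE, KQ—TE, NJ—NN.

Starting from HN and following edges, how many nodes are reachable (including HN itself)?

19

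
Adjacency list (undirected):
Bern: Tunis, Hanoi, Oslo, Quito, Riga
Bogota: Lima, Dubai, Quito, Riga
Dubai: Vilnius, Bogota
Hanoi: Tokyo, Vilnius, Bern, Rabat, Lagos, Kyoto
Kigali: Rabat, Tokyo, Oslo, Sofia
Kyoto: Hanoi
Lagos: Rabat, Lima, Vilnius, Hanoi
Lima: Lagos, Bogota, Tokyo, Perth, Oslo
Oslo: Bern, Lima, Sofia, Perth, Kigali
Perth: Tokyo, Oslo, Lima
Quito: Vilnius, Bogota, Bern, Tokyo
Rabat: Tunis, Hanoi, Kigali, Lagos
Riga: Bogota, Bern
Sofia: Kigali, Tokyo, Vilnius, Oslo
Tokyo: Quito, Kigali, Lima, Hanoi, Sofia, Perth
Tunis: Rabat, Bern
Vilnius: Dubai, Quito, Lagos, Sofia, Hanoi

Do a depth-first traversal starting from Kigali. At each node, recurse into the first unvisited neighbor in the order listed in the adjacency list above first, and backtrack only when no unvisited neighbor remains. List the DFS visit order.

Kigali Rabat Tunis Bern Hanoi Tokyo Quito Vilnius Dubai Bogota Lima Lagos Perth Oslo Sofia Riga Kyoto

Visit Kigali
Kigali → Rabat
Rabat → Tunis
Tunis → Bern
Bern → Hanoi
Hanoi → Tokyo
Tokyo → Quito
Quito → Vilnius
Vilnius → Dubai
Dubai → Bogota
Bogota → Lima
Lima → Lagos
Lima → Perth
Perth → Oslo
Oslo → Sofia
Bogota → Riga
Hanoi → Kyoto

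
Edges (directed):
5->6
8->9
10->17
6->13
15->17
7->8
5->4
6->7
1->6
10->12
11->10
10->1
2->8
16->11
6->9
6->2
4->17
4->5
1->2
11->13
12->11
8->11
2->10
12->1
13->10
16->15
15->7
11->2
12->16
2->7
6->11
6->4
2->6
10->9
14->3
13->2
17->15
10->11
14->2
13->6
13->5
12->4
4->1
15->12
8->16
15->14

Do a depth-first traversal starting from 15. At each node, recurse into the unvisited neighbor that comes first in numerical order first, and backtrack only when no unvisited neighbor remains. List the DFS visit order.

Visit 15
15 → 7
7 → 8
8 → 9
8 → 11
11 → 2
2 → 6
6 → 4
4 → 1
4 → 5
4 → 17
6 → 13
13 → 10
10 → 12
12 → 16
15 → 14
14 → 3

15 → 7 → 8 → 9 → 11 → 2 → 6 → 4 → 1 → 5 → 17 → 13 → 10 → 12 → 16 → 14 → 3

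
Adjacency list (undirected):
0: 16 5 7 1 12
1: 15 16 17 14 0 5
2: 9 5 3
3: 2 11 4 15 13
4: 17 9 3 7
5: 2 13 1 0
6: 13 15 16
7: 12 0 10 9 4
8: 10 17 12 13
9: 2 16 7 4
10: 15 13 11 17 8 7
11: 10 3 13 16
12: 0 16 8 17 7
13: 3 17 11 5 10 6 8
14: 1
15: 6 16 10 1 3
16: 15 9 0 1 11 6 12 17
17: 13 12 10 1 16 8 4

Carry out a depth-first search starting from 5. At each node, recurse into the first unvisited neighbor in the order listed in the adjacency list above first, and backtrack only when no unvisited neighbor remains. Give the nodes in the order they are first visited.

5, 2, 9, 16, 15, 6, 13, 3, 11, 10, 17, 12, 0, 7, 4, 1, 14, 8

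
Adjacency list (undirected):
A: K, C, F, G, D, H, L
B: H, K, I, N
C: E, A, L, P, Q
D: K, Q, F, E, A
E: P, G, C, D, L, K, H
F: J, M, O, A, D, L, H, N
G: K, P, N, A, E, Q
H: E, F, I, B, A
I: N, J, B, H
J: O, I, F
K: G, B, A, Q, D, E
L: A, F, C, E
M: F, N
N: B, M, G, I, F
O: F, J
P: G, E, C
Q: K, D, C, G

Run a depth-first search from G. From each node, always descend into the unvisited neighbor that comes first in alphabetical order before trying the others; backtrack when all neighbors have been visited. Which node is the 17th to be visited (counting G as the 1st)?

Visit G
G → A
A → C
C → E
E → D
D → F
F → H
H → B
B → I
I → J
J → O
I → N
N → M
B → K
K → Q
F → L
E → P

Visit order: G, A, C, E, D, F, H, B, I, J, O, N, M, K, Q, L, P

P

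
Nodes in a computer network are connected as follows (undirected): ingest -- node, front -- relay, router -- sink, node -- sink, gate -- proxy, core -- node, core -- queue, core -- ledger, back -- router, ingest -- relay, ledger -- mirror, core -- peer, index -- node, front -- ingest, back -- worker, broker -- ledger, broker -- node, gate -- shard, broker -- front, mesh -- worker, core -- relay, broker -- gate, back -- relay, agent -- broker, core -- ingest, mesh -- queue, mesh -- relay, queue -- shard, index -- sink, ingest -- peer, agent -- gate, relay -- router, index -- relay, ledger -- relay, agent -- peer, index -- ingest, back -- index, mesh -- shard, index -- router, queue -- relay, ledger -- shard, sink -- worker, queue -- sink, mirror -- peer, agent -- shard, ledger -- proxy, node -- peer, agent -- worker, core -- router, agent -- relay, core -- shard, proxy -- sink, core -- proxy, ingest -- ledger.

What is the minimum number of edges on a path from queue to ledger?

Level 0: queue
Level 1: core, mesh, relay, shard, sink
Level 2: agent, back, front, gate, index, ingest, ledger, node, peer, proxy, router, worker
Level 3: broker, mirror
ledger first appears at level 2.

2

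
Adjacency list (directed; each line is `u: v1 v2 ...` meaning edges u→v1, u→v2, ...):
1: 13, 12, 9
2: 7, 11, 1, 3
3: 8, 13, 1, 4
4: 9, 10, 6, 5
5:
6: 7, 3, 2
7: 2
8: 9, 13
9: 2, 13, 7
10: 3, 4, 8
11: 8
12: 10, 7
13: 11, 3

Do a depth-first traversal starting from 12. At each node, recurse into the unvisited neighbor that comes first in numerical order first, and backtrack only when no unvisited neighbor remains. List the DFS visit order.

Visit 12
12 → 7
7 → 2
2 → 1
1 → 9
9 → 13
13 → 3
3 → 4
4 → 5
4 → 6
4 → 10
10 → 8
13 → 11

12 -> 7 -> 2 -> 1 -> 9 -> 13 -> 3 -> 4 -> 5 -> 6 -> 10 -> 8 -> 11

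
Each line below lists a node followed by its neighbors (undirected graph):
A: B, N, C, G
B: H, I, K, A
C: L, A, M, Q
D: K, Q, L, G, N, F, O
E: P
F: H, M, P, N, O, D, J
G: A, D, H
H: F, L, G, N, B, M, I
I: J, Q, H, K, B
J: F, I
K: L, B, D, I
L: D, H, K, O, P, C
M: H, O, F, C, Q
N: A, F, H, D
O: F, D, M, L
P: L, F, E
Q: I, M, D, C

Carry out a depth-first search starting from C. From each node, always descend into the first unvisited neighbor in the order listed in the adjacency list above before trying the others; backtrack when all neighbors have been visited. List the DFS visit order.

C -> L -> D -> K -> B -> H -> F -> M -> O -> Q -> I -> J -> P -> E -> N -> A -> G

Visit C
C → L
L → D
D → K
K → B
B → H
H → F
F → M
M → O
M → Q
Q → I
I → J
F → P
P → E
F → N
N → A
A → G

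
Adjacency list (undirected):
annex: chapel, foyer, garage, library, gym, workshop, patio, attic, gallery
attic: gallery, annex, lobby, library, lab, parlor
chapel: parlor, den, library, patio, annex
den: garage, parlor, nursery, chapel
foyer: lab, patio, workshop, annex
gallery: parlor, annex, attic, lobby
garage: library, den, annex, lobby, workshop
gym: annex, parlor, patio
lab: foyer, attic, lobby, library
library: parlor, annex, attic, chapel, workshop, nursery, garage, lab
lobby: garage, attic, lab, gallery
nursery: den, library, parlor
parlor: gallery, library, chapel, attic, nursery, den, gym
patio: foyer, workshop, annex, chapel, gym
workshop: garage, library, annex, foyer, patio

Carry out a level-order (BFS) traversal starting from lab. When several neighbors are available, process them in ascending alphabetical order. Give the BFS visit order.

Visit lab; enqueue attic, foyer, library, lobby → queue [attic, foyer, library, lobby]
Visit attic; enqueue annex, gallery, parlor → queue [foyer, library, lobby, annex, gallery, parlor]
Visit foyer; enqueue patio, workshop → queue [library, lobby, annex, gallery, parlor, patio, workshop]
Visit library; enqueue chapel, garage, nursery → queue [lobby, annex, gallery, parlor, patio, workshop, chapel, garage, nursery]
Visit lobby → queue [annex, gallery, parlor, patio, workshop, chapel, garage, nursery]
Visit annex; enqueue gym → queue [gallery, parlor, patio, workshop, chapel, garage, nursery, gym]
Visit gallery → queue [parlor, patio, workshop, chapel, garage, nursery, gym]
Visit parlor; enqueue den → queue [patio, workshop, chapel, garage, nursery, gym, den]
Visit patio → queue [workshop, chapel, garage, nursery, gym, den]
Visit workshop → queue [chapel, garage, nursery, gym, den]
Visit chapel → queue [garage, nursery, gym, den]
Visit garage → queue [nursery, gym, den]
Visit nursery → queue [gym, den]
Visit gym → queue [den]
Visit den → queue []

lab, attic, foyer, library, lobby, annex, gallery, parlor, patio, workshop, chapel, garage, nursery, gym, den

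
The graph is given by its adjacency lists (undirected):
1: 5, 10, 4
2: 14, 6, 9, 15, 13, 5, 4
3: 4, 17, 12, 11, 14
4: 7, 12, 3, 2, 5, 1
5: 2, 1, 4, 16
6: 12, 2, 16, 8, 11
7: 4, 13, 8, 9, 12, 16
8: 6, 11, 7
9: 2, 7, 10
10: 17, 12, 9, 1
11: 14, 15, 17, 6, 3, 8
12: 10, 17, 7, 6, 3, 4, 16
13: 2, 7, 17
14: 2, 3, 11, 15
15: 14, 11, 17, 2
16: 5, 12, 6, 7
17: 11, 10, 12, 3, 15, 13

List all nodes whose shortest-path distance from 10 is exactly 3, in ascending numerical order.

Level 0: 10
Level 1: 1, 9, 12, 17
Level 2: 2, 3, 4, 5, 6, 7, 11, 13, 15, 16
Level 3: 8, 14

8, 14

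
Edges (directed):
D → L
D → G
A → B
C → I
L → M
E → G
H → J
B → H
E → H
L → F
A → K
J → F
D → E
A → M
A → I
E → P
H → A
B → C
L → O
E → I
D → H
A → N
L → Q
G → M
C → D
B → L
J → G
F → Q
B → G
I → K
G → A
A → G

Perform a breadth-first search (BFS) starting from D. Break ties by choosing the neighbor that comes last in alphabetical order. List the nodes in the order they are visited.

D, L, H, G, E, Q, O, M, F, J, A, P, I, N, K, B, C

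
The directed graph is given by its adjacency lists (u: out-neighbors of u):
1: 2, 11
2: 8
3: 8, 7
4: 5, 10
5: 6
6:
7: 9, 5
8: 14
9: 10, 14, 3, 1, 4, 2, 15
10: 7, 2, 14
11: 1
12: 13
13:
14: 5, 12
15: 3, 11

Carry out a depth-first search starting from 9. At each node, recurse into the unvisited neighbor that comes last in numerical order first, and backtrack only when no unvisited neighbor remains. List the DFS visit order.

Visit 9
9 → 15
15 → 11
11 → 1
1 → 2
2 → 8
8 → 14
14 → 12
12 → 13
14 → 5
5 → 6
15 → 3
3 → 7
9 → 10
9 → 4

9, 15, 11, 1, 2, 8, 14, 12, 13, 5, 6, 3, 7, 10, 4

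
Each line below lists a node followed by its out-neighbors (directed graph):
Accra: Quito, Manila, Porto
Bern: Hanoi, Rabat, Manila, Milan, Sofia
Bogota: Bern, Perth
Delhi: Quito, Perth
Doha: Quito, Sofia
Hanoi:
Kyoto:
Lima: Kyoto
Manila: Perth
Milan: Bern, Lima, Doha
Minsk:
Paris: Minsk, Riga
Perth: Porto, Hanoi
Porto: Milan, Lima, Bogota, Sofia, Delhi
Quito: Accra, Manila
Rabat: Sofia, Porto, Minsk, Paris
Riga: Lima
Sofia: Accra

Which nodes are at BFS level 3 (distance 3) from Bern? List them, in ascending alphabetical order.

Level 0: Bern
Level 1: Hanoi, Manila, Milan, Rabat, Sofia
Level 2: Accra, Doha, Lima, Minsk, Paris, Perth, Porto
Level 3: Bogota, Delhi, Kyoto, Quito, Riga

Bogota, Delhi, Kyoto, Quito, Riga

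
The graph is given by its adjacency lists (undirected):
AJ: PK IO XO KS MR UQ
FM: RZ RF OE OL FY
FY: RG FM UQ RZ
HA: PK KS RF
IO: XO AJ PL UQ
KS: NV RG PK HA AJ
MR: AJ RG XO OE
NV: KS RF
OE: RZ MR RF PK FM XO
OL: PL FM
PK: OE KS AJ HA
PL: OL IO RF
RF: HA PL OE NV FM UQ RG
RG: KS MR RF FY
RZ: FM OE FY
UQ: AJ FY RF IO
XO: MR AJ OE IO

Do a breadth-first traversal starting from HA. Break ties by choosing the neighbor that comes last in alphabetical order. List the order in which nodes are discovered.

HA → RF → PK → KS → UQ → RG → PL → OE → NV → FM → AJ → IO → FY → MR → OL → XO → RZ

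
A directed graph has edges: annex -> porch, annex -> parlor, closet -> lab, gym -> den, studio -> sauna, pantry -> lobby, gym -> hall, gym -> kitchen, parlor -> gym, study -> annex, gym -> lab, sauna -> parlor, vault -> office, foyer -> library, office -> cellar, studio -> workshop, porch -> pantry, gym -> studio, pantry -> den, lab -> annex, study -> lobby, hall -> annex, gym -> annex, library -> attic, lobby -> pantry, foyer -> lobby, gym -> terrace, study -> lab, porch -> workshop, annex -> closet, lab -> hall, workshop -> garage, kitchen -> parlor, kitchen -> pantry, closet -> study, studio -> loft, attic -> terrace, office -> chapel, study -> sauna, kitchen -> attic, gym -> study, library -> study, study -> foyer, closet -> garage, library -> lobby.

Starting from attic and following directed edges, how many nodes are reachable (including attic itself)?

2

BFS from attic visits: attic, terrace
Reachable nodes: 2 of 25 total.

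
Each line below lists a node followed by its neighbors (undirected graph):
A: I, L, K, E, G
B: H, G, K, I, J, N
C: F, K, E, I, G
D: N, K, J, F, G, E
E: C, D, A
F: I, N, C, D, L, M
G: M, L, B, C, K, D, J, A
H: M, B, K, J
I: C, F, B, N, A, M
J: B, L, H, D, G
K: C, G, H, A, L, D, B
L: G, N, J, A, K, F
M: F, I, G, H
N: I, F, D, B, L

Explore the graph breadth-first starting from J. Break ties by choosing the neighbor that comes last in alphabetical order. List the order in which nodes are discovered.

Visit J; enqueue L, H, G, D, B → queue [L, H, G, D, B]
Visit L; enqueue N, K, F, A → queue [H, G, D, B, N, K, F, A]
Visit H; enqueue M → queue [G, D, B, N, K, F, A, M]
Visit G; enqueue C → queue [D, B, N, K, F, A, M, C]
Visit D; enqueue E → queue [B, N, K, F, A, M, C, E]
Visit B; enqueue I → queue [N, K, F, A, M, C, E, I]
Visit N → queue [K, F, A, M, C, E, I]
Visit K → queue [F, A, M, C, E, I]
Visit F → queue [A, M, C, E, I]
Visit A → queue [M, C, E, I]
Visit M → queue [C, E, I]
Visit C → queue [E, I]
Visit E → queue [I]
Visit I → queue []

J, L, H, G, D, B, N, K, F, A, M, C, E, I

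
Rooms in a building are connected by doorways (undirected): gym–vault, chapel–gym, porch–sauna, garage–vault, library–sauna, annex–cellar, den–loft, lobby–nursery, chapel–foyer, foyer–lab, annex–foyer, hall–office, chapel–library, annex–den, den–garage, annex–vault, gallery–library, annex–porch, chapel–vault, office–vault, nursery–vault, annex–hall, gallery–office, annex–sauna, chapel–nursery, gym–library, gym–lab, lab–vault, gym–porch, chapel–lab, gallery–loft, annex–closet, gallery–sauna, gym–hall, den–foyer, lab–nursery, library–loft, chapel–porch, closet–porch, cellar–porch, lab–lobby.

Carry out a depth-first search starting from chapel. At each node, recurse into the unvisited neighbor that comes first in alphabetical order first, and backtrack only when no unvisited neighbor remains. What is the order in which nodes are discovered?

Visit chapel
chapel → foyer
foyer → annex
annex → cellar
cellar → porch
porch → closet
porch → gym
gym → hall
hall → office
office → gallery
gallery → library
library → loft
loft → den
den → garage
garage → vault
vault → lab
lab → lobby
lobby → nursery
library → sauna

chapel -> foyer -> annex -> cellar -> porch -> closet -> gym -> hall -> office -> gallery -> library -> loft -> den -> garage -> vault -> lab -> lobby -> nursery -> sauna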